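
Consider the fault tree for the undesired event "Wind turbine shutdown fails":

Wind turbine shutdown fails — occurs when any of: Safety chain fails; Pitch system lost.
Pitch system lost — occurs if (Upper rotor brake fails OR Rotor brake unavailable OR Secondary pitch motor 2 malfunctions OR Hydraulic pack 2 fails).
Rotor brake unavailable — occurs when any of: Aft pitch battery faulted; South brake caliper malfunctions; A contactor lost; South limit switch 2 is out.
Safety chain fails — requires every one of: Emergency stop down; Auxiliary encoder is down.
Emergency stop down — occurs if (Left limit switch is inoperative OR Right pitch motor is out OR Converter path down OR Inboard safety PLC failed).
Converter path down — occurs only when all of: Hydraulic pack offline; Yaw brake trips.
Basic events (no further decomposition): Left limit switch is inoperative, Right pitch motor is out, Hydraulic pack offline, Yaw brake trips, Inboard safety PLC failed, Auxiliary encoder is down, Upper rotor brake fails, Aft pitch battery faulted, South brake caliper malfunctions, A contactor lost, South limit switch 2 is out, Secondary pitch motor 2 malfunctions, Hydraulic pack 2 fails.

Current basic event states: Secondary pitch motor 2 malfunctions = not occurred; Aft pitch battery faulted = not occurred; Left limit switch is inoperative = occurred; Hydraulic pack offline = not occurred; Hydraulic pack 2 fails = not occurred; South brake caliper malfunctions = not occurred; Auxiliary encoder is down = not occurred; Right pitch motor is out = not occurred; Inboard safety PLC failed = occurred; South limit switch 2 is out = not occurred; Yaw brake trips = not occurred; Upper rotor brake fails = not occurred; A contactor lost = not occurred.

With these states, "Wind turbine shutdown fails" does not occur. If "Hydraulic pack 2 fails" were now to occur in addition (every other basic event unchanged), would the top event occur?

Counterfactual: set "Hydraulic pack 2 fails" to occurred.
Converter path down [AND]: Hydraulic pack offline=not, Yaw brake trips=not → not all inputs occur → does not occur.
Emergency stop down [OR]: Left limit switch is inoperative=occurs, Right pitch motor is out=not, Converter path down=not, Inboard safety PLC failed=occurs → at least one input occurs → occurs.
Safety chain fails [AND]: Emergency stop down=occurs, Auxiliary encoder is down=not → not all inputs occur → does not occur.
Rotor brake unavailable [OR]: Aft pitch battery faulted=not, South brake caliper malfunctions=not, A contactor lost=not, South limit switch 2 is out=not → no input occurs → does not occur.
Pitch system lost [OR]: Upper rotor brake fails=not, Rotor brake unavailable=not, Secondary pitch motor 2 malfunctions=not, Hydraulic pack 2 fails=occurs → at least one input occurs → occurs.
Wind turbine shutdown fails [OR]: Safety chain fails=not, Pitch system lost=occurs → at least one input occurs → occurs.

Yes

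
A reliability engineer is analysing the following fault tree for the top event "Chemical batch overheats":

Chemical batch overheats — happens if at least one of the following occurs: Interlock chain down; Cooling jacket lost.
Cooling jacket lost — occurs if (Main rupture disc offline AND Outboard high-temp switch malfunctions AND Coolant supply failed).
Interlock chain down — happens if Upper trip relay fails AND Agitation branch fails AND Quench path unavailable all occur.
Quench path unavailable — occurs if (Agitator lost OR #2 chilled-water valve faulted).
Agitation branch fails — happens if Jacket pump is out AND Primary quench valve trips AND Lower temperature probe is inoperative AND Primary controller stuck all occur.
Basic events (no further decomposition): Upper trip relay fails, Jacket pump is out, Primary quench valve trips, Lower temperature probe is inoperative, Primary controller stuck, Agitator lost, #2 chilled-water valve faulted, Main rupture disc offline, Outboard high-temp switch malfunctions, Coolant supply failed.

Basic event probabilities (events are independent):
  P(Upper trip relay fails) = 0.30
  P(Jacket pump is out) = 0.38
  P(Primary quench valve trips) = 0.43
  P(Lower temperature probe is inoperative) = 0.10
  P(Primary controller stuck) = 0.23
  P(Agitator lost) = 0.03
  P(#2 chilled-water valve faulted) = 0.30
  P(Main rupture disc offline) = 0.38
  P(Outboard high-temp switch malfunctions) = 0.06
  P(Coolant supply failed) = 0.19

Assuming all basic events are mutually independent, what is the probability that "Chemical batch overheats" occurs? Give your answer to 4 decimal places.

P(Agitation branch fails) [AND] = 0.38 × 0.43 × 0.10 × 0.23 = 0.003758
P(Quench path unavailable) [OR] = 1 − (1−0.03) × (1−0.30) = 0.321000
P(Interlock chain down) [AND] = 0.30 × 0.003758 × 0.321000 = 0.000362
P(Cooling jacket lost) [AND] = 0.38 × 0.06 × 0.19 = 0.004332
P(Chemical batch overheats) [OR] = 1 − (1−0.000362) × (1−0.004332) = 0.004692
Rounded to 4 decimal places: P(Chemical batch overheats) ≈ 0.0047.

0.0047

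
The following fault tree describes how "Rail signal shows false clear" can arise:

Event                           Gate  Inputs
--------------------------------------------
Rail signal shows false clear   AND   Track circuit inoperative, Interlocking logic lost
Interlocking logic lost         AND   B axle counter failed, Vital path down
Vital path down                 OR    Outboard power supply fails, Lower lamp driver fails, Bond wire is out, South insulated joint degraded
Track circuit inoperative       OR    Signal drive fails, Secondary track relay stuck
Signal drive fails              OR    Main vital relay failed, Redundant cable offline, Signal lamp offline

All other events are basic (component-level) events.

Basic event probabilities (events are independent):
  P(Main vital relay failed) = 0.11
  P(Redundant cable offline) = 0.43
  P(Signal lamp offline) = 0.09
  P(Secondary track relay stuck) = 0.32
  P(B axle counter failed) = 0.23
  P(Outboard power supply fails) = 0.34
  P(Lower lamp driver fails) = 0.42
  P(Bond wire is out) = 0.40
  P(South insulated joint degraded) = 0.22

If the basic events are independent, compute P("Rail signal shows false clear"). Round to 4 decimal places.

0.1295

P(Signal drive fails) [OR] = 1 − (1−0.11) × (1−0.43) × (1−0.09) = 0.538357
P(Track circuit inoperative) [OR] = 1 − (1−0.538357) × (1−0.32) = 0.686083
P(Vital path down) [OR] = 1 − (1−0.34) × (1−0.42) × (1−0.40) × (1−0.22) = 0.820850
P(Interlocking logic lost) [AND] = 0.23 × 0.820850 = 0.188796
P(Rail signal shows false clear) [AND] = 0.686083 × 0.188796 = 0.129530
Rounded to 4 decimal places: P(Rail signal shows false clear) ≈ 0.1295.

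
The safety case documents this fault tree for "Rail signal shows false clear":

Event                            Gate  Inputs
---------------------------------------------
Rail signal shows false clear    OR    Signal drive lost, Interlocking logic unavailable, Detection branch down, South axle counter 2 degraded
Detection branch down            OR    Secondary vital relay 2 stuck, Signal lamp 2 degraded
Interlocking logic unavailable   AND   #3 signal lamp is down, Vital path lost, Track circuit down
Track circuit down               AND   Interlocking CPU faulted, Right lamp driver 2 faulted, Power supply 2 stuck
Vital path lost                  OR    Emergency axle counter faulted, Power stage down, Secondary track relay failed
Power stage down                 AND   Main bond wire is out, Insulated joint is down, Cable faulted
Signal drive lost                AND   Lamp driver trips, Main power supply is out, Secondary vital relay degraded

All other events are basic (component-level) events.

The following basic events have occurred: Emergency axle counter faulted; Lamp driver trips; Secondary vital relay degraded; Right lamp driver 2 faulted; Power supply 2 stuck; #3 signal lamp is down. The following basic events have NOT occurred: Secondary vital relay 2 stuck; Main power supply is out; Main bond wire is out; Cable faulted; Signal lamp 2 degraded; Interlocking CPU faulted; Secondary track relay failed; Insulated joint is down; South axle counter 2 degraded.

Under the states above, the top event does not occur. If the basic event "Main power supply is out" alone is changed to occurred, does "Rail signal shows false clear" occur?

Yes

Counterfactual: set "Main power supply is out" to occurred.
Signal drive lost [AND]: Lamp driver trips=occurs, Main power supply is out=occurs, Secondary vital relay degraded=occurs → all inputs occur → occurs.
Power stage down [AND]: Main bond wire is out=not, Insulated joint is down=not, Cable faulted=not → not all inputs occur → does not occur.
Vital path lost [OR]: Emergency axle counter faulted=occurs, Power stage down=not, Secondary track relay failed=not → at least one input occurs → occurs.
Track circuit down [AND]: Interlocking CPU faulted=not, Right lamp driver 2 faulted=occurs, Power supply 2 stuck=occurs → not all inputs occur → does not occur.
Interlocking logic unavailable [AND]: #3 signal lamp is down=occurs, Vital path lost=occurs, Track circuit down=not → not all inputs occur → does not occur.
Detection branch down [OR]: Secondary vital relay 2 stuck=not, Signal lamp 2 degraded=not → no input occurs → does not occur.
Rail signal shows false clear [OR]: Signal drive lost=occurs, Interlocking logic unavailable=not, Detection branch down=not, South axle counter 2 degraded=not → at least one input occurs → occurs.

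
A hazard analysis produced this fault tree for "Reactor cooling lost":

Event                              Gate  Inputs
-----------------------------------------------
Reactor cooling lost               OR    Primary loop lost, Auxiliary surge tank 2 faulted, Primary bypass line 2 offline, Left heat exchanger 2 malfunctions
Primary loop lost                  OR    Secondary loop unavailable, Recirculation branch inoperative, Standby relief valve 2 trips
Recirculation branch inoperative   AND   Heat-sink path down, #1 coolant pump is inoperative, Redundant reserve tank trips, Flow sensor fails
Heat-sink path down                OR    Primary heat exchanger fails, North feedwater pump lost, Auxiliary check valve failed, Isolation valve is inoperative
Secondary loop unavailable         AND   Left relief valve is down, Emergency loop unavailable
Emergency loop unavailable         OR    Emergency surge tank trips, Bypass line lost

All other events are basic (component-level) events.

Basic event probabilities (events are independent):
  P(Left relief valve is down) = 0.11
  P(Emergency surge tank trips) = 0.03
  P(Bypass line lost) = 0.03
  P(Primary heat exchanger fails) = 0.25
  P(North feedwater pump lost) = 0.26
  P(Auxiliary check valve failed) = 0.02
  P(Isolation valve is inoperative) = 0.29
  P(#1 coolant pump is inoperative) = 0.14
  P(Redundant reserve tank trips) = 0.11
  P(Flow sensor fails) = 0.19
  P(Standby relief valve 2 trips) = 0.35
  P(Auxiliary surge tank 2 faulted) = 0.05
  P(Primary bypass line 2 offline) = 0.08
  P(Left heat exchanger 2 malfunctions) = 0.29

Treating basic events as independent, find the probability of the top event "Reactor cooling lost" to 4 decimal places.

P(Emergency loop unavailable) [OR] = 1 − (1−0.03) × (1−0.03) = 0.059100
P(Secondary loop unavailable) [AND] = 0.11 × 0.059100 = 0.006501
P(Heat-sink path down) [OR] = 1 − (1−0.25) × (1−0.26) × (1−0.02) × (1−0.29) = 0.613831
P(Recirculation branch inoperative) [AND] = 0.613831 × 0.14 × 0.11 × 0.19 = 0.001796
P(Primary loop lost) [OR] = 1 − (1−0.006501) × (1−0.001796) × (1−0.35) = 0.355385
P(Reactor cooling lost) [OR] = 1 − (1−0.355385) × (1−0.05) × (1−0.08) × (1−0.29) = 0.599991
Rounded to 4 decimal places: P(Reactor cooling lost) ≈ 0.6000.

0.6000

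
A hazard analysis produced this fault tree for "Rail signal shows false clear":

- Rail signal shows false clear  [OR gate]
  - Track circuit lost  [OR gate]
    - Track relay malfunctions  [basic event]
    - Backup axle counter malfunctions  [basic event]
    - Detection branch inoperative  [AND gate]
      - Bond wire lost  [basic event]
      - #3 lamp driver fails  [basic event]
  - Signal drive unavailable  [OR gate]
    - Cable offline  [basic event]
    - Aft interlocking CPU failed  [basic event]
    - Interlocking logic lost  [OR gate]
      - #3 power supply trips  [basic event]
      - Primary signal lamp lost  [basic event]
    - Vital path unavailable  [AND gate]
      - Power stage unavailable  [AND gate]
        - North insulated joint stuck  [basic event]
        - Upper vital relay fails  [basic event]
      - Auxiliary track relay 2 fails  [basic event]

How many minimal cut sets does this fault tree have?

Detection branch inoperative [AND]: one cut set from each child combined → 1 × 1 = 1 cut set(s).
Track circuit lost [OR]: union of children's cut sets → 3 cut set(s).
Interlocking logic lost [OR]: union of children's cut sets → 2 cut set(s).
Power stage unavailable [AND]: one cut set from each child combined → 1 × 1 = 1 cut set(s).
Vital path unavailable [AND]: one cut set from each child combined → 1 × 1 = 1 cut set(s).
Signal drive unavailable [OR]: union of children's cut sets → 5 cut set(s).
Rail signal shows false clear [OR]: union of children's cut sets → 8 cut set(s).
Minimal cut sets: {Track relay malfunctions}; {Backup axle counter malfunctions}; {#3 lamp driver fails, Bond wire lost}; {Cable offline}; {Aft interlocking CPU failed}; {#3 power supply trips}; {Primary signal lamp lost}; {Auxiliary track relay 2 fails, North insulated joint stuck, Upper vital relay fails}.

8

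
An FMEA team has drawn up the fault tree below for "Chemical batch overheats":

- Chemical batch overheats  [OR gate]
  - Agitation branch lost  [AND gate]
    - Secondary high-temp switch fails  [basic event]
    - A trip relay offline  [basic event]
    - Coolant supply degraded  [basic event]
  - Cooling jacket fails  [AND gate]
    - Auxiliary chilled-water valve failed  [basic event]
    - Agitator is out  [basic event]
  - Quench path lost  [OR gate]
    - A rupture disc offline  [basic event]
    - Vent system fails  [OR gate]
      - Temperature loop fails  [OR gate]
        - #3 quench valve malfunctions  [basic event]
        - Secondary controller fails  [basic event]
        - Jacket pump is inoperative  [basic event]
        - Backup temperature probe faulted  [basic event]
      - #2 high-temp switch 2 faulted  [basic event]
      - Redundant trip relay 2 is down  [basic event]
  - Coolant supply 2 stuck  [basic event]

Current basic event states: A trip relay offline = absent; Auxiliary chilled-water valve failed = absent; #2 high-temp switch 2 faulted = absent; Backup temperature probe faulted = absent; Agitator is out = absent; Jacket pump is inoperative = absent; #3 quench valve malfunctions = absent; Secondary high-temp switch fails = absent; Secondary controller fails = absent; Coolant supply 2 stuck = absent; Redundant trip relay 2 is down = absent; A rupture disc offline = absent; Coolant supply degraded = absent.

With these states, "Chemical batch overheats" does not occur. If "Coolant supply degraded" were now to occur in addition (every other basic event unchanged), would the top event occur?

Counterfactual: set "Coolant supply degraded" to occurred.
Agitation branch lost [AND]: Secondary high-temp switch fails=not, A trip relay offline=not, Coolant supply degraded=occurs → not all inputs occur → does not occur.
Cooling jacket fails [AND]: Auxiliary chilled-water valve failed=not, Agitator is out=not → not all inputs occur → does not occur.
Temperature loop fails [OR]: #3 quench valve malfunctions=not, Secondary controller fails=not, Jacket pump is inoperative=not, Backup temperature probe faulted=not → no input occurs → does not occur.
Vent system fails [OR]: Temperature loop fails=not, #2 high-temp switch 2 faulted=not, Redundant trip relay 2 is down=not → no input occurs → does not occur.
Quench path lost [OR]: A rupture disc offline=not, Vent system fails=not → no input occurs → does not occur.
Chemical batch overheats [OR]: Agitation branch lost=not, Cooling jacket fails=not, Quench path lost=not, Coolant supply 2 stuck=not → no input occurs → does not occur.

No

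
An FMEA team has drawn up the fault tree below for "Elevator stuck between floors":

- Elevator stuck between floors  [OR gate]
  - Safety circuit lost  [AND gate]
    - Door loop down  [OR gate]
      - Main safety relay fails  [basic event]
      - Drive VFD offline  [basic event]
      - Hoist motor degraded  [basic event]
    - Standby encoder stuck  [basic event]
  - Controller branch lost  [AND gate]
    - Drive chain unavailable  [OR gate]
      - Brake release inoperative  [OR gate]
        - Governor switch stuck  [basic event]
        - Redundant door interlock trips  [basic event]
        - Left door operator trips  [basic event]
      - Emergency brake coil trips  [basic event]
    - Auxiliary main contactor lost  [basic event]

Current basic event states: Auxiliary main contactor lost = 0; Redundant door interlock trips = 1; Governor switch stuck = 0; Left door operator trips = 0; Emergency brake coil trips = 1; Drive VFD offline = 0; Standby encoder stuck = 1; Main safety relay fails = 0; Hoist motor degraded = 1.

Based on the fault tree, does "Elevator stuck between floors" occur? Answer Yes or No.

Door loop down [OR]: Main safety relay fails=not, Drive VFD offline=not, Hoist motor degraded=occurs → at least one input occurs → occurs.
Safety circuit lost [AND]: Door loop down=occurs, Standby encoder stuck=occurs → all inputs occur → occurs.
Brake release inoperative [OR]: Governor switch stuck=not, Redundant door interlock trips=occurs, Left door operator trips=not → at least one input occurs → occurs.
Drive chain unavailable [OR]: Brake release inoperative=occurs, Emergency brake coil trips=occurs → at least one input occurs → occurs.
Controller branch lost [AND]: Drive chain unavailable=occurs, Auxiliary main contactor lost=not → not all inputs occur → does not occur.
Elevator stuck between floors [OR]: Safety circuit lost=occurs, Controller branch lost=not → at least one input occurs → occurs.

Yes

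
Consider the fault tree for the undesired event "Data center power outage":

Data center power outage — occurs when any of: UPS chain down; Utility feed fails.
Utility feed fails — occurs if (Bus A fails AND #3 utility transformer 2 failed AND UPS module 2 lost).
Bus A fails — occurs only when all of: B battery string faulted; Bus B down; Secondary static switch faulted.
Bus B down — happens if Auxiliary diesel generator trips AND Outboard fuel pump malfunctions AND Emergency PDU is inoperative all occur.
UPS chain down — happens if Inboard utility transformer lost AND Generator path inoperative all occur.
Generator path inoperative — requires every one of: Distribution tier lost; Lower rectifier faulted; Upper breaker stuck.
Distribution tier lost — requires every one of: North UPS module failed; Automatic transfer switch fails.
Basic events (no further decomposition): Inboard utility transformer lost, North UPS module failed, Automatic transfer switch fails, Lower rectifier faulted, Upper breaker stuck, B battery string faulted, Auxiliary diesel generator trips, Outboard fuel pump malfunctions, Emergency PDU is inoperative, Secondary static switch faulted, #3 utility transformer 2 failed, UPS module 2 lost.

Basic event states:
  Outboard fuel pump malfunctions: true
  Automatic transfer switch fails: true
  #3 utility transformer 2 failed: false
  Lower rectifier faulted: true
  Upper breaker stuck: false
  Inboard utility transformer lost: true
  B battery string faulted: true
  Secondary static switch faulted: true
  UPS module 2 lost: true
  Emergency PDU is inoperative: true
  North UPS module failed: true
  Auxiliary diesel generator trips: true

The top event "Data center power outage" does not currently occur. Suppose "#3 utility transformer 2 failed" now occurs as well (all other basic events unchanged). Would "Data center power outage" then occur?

Counterfactual: set "#3 utility transformer 2 failed" to occurred.
Distribution tier lost [AND]: North UPS module failed=occurs, Automatic transfer switch fails=occurs → all inputs occur → occurs.
Generator path inoperative [AND]: Distribution tier lost=occurs, Lower rectifier faulted=occurs, Upper breaker stuck=not → not all inputs occur → does not occur.
UPS chain down [AND]: Inboard utility transformer lost=occurs, Generator path inoperative=not → not all inputs occur → does not occur.
Bus B down [AND]: Auxiliary diesel generator trips=occurs, Outboard fuel pump malfunctions=occurs, Emergency PDU is inoperative=occurs → all inputs occur → occurs.
Bus A fails [AND]: B battery string faulted=occurs, Bus B down=occurs, Secondary static switch faulted=occurs → all inputs occur → occurs.
Utility feed fails [AND]: Bus A fails=occurs, #3 utility transformer 2 failed=occurs, UPS module 2 lost=occurs → all inputs occur → occurs.
Data center power outage [OR]: UPS chain down=not, Utility feed fails=occurs → at least one input occurs → occurs.

Yes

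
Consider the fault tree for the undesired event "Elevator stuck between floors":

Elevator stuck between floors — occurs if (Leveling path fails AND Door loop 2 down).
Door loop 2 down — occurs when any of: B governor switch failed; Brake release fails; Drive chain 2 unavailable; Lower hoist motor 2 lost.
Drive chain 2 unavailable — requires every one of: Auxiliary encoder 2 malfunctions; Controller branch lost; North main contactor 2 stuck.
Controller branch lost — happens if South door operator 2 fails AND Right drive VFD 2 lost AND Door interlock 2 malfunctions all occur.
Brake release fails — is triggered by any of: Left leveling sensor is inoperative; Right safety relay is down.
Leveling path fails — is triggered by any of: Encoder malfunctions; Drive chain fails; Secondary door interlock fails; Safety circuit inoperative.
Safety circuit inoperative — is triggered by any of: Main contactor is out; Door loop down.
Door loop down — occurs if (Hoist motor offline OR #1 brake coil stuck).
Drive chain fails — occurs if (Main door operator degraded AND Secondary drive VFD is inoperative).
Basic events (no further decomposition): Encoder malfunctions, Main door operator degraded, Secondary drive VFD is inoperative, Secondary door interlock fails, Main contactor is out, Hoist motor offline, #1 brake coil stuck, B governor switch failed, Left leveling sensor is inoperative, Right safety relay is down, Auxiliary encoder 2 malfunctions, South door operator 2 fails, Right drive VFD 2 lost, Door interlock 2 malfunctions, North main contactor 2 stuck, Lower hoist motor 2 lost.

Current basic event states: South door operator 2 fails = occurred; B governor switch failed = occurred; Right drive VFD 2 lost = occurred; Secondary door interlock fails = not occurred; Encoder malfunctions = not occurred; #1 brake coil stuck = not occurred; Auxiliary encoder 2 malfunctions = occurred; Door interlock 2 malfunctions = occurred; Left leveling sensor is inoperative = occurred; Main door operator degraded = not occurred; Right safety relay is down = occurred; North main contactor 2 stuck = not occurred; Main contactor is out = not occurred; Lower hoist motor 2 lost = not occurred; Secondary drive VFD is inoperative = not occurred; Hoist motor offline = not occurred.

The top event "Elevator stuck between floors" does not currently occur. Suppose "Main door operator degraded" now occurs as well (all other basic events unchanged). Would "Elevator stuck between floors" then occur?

Counterfactual: set "Main door operator degraded" to occurred.
Drive chain fails [AND]: Main door operator degraded=occurs, Secondary drive VFD is inoperative=not → not all inputs occur → does not occur.
Door loop down [OR]: Hoist motor offline=not, #1 brake coil stuck=not → no input occurs → does not occur.
Safety circuit inoperative [OR]: Main contactor is out=not, Door loop down=not → no input occurs → does not occur.
Leveling path fails [OR]: Encoder malfunctions=not, Drive chain fails=not, Secondary door interlock fails=not, Safety circuit inoperative=not → no input occurs → does not occur.
Brake release fails [OR]: Left leveling sensor is inoperative=occurs, Right safety relay is down=occurs → at least one input occurs → occurs.
Controller branch lost [AND]: South door operator 2 fails=occurs, Right drive VFD 2 lost=occurs, Door interlock 2 malfunctions=occurs → all inputs occur → occurs.
Drive chain 2 unavailable [AND]: Auxiliary encoder 2 malfunctions=occurs, Controller branch lost=occurs, North main contactor 2 stuck=not → not all inputs occur → does not occur.
Door loop 2 down [OR]: B governor switch failed=occurs, Brake release fails=occurs, Drive chain 2 unavailable=not, Lower hoist motor 2 lost=not → at least one input occurs → occurs.
Elevator stuck between floors [AND]: Leveling path fails=not, Door loop 2 down=occurs → not all inputs occur → does not occur.

No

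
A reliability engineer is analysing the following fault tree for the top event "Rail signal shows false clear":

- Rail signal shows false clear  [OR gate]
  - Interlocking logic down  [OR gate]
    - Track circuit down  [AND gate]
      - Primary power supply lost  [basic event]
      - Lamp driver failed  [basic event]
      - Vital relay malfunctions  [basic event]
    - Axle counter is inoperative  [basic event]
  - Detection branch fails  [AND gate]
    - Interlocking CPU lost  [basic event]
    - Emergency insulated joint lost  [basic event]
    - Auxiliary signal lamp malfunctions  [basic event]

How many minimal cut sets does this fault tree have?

Track circuit down [AND]: one cut set from each child combined → 1 × 1 × 1 = 1 cut set(s).
Interlocking logic down [OR]: union of children's cut sets → 2 cut set(s).
Detection branch fails [AND]: one cut set from each child combined → 1 × 1 × 1 = 1 cut set(s).
Rail signal shows false clear [OR]: union of children's cut sets → 3 cut set(s).
Minimal cut sets: {Lamp driver failed, Primary power supply lost, Vital relay malfunctions}; {Axle counter is inoperative}; {Auxiliary signal lamp malfunctions, Emergency insulated joint lost, Interlocking CPU lost}.

3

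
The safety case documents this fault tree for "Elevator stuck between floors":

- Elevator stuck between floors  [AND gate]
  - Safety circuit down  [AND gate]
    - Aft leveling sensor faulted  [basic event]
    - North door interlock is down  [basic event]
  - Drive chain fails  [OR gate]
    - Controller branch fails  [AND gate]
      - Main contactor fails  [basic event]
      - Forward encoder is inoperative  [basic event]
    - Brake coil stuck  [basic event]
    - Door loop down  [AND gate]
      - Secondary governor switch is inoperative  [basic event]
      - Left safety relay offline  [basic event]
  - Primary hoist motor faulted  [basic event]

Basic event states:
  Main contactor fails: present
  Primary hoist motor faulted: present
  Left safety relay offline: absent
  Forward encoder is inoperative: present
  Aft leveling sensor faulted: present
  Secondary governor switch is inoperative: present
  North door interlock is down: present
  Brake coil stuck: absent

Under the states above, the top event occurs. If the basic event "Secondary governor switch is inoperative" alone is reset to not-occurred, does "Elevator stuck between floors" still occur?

Counterfactual: set "Secondary governor switch is inoperative" to not occurred.
Safety circuit down [AND]: Aft leveling sensor faulted=occurs, North door interlock is down=occurs → all inputs occur → occurs.
Controller branch fails [AND]: Main contactor fails=occurs, Forward encoder is inoperative=occurs → all inputs occur → occurs.
Door loop down [AND]: Secondary governor switch is inoperative=not, Left safety relay offline=not → not all inputs occur → does not occur.
Drive chain fails [OR]: Controller branch fails=occurs, Brake coil stuck=not, Door loop down=not → at least one input occurs → occurs.
Elevator stuck between floors [AND]: Safety circuit down=occurs, Drive chain fails=occurs, Primary hoist motor faulted=occurs → all inputs occur → occurs.

Yes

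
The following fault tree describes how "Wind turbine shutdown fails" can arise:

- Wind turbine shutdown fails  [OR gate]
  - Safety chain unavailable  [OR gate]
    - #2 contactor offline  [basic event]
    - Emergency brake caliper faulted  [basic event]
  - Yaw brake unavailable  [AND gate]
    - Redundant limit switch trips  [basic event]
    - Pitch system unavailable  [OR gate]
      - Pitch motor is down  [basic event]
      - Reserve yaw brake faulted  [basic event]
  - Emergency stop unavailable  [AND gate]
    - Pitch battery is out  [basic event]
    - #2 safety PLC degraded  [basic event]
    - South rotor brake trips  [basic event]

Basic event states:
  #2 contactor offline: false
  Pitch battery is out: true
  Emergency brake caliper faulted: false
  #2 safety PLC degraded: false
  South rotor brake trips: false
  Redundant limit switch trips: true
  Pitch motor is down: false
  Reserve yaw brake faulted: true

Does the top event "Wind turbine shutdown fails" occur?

Yes

Safety chain unavailable [OR]: #2 contactor offline=not, Emergency brake caliper faulted=not → no input occurs → does not occur.
Pitch system unavailable [OR]: Pitch motor is down=not, Reserve yaw brake faulted=occurs → at least one input occurs → occurs.
Yaw brake unavailable [AND]: Redundant limit switch trips=occurs, Pitch system unavailable=occurs → all inputs occur → occurs.
Emergency stop unavailable [AND]: Pitch battery is out=occurs, #2 safety PLC degraded=not, South rotor brake trips=not → not all inputs occur → does not occur.
Wind turbine shutdown fails [OR]: Safety chain unavailable=not, Yaw brake unavailable=occurs, Emergency stop unavailable=not → at least one input occurs → occurs.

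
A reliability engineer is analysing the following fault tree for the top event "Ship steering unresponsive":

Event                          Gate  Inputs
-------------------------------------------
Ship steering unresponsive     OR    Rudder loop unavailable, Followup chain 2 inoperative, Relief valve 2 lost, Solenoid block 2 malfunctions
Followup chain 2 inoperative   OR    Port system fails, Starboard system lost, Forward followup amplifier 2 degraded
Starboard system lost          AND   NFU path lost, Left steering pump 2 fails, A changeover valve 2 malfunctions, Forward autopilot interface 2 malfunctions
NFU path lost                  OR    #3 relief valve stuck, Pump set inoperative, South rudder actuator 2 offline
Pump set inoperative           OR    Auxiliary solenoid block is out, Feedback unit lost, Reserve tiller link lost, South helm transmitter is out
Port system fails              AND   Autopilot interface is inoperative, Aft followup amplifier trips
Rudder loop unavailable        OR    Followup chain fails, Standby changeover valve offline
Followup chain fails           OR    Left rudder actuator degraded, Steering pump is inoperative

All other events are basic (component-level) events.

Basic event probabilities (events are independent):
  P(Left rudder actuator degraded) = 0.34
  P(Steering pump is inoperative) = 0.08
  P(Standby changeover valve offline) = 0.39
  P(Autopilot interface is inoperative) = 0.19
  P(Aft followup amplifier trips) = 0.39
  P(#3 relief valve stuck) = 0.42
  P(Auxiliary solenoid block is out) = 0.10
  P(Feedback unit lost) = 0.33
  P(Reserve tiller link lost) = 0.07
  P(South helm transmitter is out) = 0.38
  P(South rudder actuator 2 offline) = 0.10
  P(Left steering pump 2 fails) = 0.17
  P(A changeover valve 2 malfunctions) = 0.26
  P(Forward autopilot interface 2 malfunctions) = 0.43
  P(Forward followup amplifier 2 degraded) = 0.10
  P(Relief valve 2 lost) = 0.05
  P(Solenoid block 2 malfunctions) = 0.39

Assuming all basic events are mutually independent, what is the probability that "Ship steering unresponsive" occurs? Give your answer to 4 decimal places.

P(Followup chain fails) [OR] = 1 − (1−0.34) × (1−0.08) = 0.392800
P(Rudder loop unavailable) [OR] = 1 − (1−0.392800) × (1−0.39) = 0.629608
P(Port system fails) [AND] = 0.19 × 0.39 = 0.074100
P(Pump set inoperative) [OR] = 1 − (1−0.10) × (1−0.33) × (1−0.07) × (1−0.38) = 0.652310
P(NFU path lost) [OR] = 1 − (1−0.42) × (1−0.652310) × (1−0.10) = 0.818506
P(Starboard system lost) [AND] = 0.818506 × 0.17 × 0.26 × 0.43 = 0.015557
P(Followup chain 2 inoperative) [OR] = 1 − (1−0.074100) × (1−0.015557) × (1−0.10) = 0.179654
P(Ship steering unresponsive) [OR] = 1 − (1−0.629608) × (1−0.179654) × (1−0.05) × (1−0.39) = 0.823919
Rounded to 4 decimal places: P(Ship steering unresponsive) ≈ 0.8239.

0.8239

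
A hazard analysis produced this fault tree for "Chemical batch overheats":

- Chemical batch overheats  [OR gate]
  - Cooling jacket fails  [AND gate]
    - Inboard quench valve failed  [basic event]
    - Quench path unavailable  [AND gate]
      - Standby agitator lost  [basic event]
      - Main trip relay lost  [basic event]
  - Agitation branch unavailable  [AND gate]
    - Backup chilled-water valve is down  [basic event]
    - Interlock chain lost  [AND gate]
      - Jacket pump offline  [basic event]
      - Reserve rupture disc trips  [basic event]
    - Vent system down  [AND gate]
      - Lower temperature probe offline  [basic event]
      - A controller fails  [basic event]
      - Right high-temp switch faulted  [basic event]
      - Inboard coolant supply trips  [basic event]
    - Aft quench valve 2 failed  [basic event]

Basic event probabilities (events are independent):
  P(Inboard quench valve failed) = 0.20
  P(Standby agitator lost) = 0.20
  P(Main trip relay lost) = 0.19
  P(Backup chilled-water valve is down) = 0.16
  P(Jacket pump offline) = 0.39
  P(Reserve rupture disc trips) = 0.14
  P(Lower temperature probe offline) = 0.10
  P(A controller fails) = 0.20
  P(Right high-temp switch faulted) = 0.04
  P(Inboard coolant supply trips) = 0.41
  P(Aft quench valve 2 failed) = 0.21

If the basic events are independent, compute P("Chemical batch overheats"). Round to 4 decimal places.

P(Quench path unavailable) [AND] = 0.20 × 0.19 = 0.038000
P(Cooling jacket fails) [AND] = 0.20 × 0.038000 = 0.007600
P(Interlock chain lost) [AND] = 0.39 × 0.14 = 0.054600
P(Vent system down) [AND] = 0.10 × 0.20 × 0.04 × 0.41 = 0.000328
P(Agitation branch unavailable) [AND] = 0.16 × 0.054600 × 0.000328 × 0.21 = 0.000001
P(Chemical batch overheats) [OR] = 1 − (1−0.007600) × (1−0.000001) = 0.007601
Rounded to 4 decimal places: P(Chemical batch overheats) ≈ 0.0076.

0.0076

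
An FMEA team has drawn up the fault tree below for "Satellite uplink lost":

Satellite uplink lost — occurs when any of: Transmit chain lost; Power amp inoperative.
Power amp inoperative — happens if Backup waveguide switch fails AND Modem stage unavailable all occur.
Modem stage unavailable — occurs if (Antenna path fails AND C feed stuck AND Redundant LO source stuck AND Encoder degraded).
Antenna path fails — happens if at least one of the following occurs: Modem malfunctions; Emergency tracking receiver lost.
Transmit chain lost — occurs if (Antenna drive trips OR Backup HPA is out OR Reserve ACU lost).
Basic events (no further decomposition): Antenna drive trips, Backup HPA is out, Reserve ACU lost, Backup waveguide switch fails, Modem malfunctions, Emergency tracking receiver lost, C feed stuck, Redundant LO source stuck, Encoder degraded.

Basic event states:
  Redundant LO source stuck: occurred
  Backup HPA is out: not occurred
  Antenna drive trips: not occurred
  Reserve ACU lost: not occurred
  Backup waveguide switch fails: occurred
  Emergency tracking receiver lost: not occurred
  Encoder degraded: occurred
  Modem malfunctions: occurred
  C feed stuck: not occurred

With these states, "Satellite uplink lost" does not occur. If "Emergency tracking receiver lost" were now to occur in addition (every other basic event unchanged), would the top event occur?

No

Counterfactual: set "Emergency tracking receiver lost" to occurred.
Transmit chain lost [OR]: Antenna drive trips=not, Backup HPA is out=not, Reserve ACU lost=not → no input occurs → does not occur.
Antenna path fails [OR]: Modem malfunctions=occurs, Emergency tracking receiver lost=occurs → at least one input occurs → occurs.
Modem stage unavailable [AND]: Antenna path fails=occurs, C feed stuck=not, Redundant LO source stuck=occurs, Encoder degraded=occurs → not all inputs occur → does not occur.
Power amp inoperative [AND]: Backup waveguide switch fails=occurs, Modem stage unavailable=not → not all inputs occur → does not occur.
Satellite uplink lost [OR]: Transmit chain lost=not, Power amp inoperative=not → no input occurs → does not occur.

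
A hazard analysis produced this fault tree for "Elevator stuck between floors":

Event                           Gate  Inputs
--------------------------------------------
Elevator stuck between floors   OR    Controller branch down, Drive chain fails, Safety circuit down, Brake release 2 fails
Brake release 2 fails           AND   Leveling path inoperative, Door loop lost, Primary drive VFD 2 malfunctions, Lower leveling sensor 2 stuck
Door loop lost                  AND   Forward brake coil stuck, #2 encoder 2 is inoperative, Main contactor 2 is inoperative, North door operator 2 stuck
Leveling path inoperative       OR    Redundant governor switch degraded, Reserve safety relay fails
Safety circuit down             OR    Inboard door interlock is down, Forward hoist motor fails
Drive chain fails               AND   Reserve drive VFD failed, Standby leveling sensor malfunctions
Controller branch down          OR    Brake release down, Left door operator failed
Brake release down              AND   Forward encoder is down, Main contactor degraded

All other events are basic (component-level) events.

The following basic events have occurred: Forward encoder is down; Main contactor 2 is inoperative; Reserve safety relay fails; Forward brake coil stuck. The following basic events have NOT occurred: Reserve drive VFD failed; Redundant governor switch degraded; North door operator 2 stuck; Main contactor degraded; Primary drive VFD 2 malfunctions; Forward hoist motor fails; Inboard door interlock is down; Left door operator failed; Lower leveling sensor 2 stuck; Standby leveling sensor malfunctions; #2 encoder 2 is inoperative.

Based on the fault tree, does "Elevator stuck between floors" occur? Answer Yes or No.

No

Brake release down [AND]: Forward encoder is down=occurs, Main contactor degraded=not → not all inputs occur → does not occur.
Controller branch down [OR]: Brake release down=not, Left door operator failed=not → no input occurs → does not occur.
Drive chain fails [AND]: Reserve drive VFD failed=not, Standby leveling sensor malfunctions=not → not all inputs occur → does not occur.
Safety circuit down [OR]: Inboard door interlock is down=not, Forward hoist motor fails=not → no input occurs → does not occur.
Leveling path inoperative [OR]: Redundant governor switch degraded=not, Reserve safety relay fails=occurs → at least one input occurs → occurs.
Door loop lost [AND]: Forward brake coil stuck=occurs, #2 encoder 2 is inoperative=not, Main contactor 2 is inoperative=occurs, North door operator 2 stuck=not → not all inputs occur → does not occur.
Brake release 2 fails [AND]: Leveling path inoperative=occurs, Door loop lost=not, Primary drive VFD 2 malfunctions=not, Lower leveling sensor 2 stuck=not → not all inputs occur → does not occur.
Elevator stuck between floors [OR]: Controller branch down=not, Drive chain fails=not, Safety circuit down=not, Brake release 2 fails=not → no input occurs → does not occur.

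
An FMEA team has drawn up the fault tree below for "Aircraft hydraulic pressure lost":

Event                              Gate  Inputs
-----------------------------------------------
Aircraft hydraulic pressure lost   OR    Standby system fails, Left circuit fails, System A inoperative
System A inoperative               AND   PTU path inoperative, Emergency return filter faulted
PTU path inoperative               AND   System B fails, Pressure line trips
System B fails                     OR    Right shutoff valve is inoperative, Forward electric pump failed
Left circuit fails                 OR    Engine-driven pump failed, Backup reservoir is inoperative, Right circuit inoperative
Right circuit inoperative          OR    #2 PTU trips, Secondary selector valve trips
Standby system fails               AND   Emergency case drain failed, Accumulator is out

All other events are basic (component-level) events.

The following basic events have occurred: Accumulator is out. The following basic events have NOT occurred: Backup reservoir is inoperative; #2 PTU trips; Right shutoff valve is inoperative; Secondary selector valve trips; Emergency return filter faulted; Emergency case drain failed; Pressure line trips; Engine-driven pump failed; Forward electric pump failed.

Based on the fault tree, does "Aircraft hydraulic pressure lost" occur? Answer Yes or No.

Standby system fails [AND]: Emergency case drain failed=not, Accumulator is out=occurs → not all inputs occur → does not occur.
Right circuit inoperative [OR]: #2 PTU trips=not, Secondary selector valve trips=not → no input occurs → does not occur.
Left circuit fails [OR]: Engine-driven pump failed=not, Backup reservoir is inoperative=not, Right circuit inoperative=not → no input occurs → does not occur.
System B fails [OR]: Right shutoff valve is inoperative=not, Forward electric pump failed=not → no input occurs → does not occur.
PTU path inoperative [AND]: System B fails=not, Pressure line trips=not → not all inputs occur → does not occur.
System A inoperative [AND]: PTU path inoperative=not, Emergency return filter faulted=not → not all inputs occur → does not occur.
Aircraft hydraulic pressure lost [OR]: Standby system fails=not, Left circuit fails=not, System A inoperative=not → no input occurs → does not occur.

No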